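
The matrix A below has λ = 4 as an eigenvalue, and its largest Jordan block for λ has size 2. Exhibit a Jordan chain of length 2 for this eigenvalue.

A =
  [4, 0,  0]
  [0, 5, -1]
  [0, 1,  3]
A Jordan chain for λ = 4 of length 2:
v_1 = (0, 1, 1)ᵀ
v_2 = (0, 1, 0)ᵀ

Let N = A − (4)·I. We want v_2 with N^2 v_2 = 0 but N^1 v_2 ≠ 0; then v_{j-1} := N · v_j for j = 2, …, 2.

Pick v_2 = (0, 1, 0)ᵀ.
Then v_1 = N · v_2 = (0, 1, 1)ᵀ.

Sanity check: (A − (4)·I) v_1 = (0, 0, 0)ᵀ = 0. ✓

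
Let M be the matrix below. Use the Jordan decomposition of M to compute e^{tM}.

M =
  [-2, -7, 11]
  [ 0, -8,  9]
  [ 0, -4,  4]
e^{tM} =
  [exp(-2*t), -t^2*exp(-2*t) - 7*t*exp(-2*t), 3*t^2*exp(-2*t)/2 + 11*t*exp(-2*t)]
  [0, -6*t*exp(-2*t) + exp(-2*t), 9*t*exp(-2*t)]
  [0, -4*t*exp(-2*t), 6*t*exp(-2*t) + exp(-2*t)]

Strategy: write M = P · J · P⁻¹ where J is a Jordan canonical form, so e^{tM} = P · e^{tJ} · P⁻¹, and e^{tJ} can be computed block-by-block.

M has Jordan form
J =
  [-2,  1,  0]
  [ 0, -2,  1]
  [ 0,  0, -2]
(up to reordering of blocks).

Per-block formulas:
  For a 3×3 Jordan block J_3(-2): exp(t · J_3(-2)) = e^(-2t)·(I + t·N + (t^2/2)·N^2), where N is the 3×3 nilpotent shift.

After assembling e^{tJ} and conjugating by P, we get:

e^{tM} =
  [exp(-2*t), -t^2*exp(-2*t) - 7*t*exp(-2*t), 3*t^2*exp(-2*t)/2 + 11*t*exp(-2*t)]
  [0, -6*t*exp(-2*t) + exp(-2*t), 9*t*exp(-2*t)]
  [0, -4*t*exp(-2*t), 6*t*exp(-2*t) + exp(-2*t)]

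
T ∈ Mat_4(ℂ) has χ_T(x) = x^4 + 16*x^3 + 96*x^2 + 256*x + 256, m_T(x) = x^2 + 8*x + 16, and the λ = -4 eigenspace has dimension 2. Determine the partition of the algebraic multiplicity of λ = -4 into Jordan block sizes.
Block sizes for λ = -4: [2, 2]

Step 1 — from the characteristic polynomial, algebraic multiplicity of λ = -4 is 4. From dim ker(T − (-4)·I) = 2, there are exactly 2 Jordan blocks for λ = -4.
Step 2 — from the minimal polynomial, the factor (x + 4)^2 tells us the largest block for λ = -4 has size 2.
Step 3 — with total size 4, 2 blocks, and largest block 2, the block sizes (in nonincreasing order) are [2, 2].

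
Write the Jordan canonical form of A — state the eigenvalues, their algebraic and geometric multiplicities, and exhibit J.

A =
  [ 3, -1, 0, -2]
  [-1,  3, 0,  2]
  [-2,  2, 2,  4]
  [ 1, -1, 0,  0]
J_2(2) ⊕ J_1(2) ⊕ J_1(2)

The characteristic polynomial is
  det(x·I − A) = x^4 - 8*x^3 + 24*x^2 - 32*x + 16 = (x - 2)^4

Eigenvalues and multiplicities (the geometric multiplicity of λ is n − rank(A − λI), which equals the number of Jordan blocks for λ):
  λ = 2: algebraic multiplicity = 4, geometric multiplicity = 3

Determining the block sizes for each eigenvalue:
  λ = 2: 3 blocks summing to 4 forces exactly one block of size 2 and the rest size 1 → block sizes [2, 1, 1]

Assembling the blocks gives a Jordan form
J =
  [2, 1, 0, 0]
  [0, 2, 0, 0]
  [0, 0, 2, 0]
  [0, 0, 0, 2]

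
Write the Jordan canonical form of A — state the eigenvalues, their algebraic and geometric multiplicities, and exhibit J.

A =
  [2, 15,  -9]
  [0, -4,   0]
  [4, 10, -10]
J_2(-4) ⊕ J_1(-4)

The characteristic polynomial is
  det(x·I − A) = x^3 + 12*x^2 + 48*x + 64 = (x + 4)^3

Eigenvalues and multiplicities (the geometric multiplicity of λ is n − rank(A − λI), which equals the number of Jordan blocks for λ):
  λ = -4: algebraic multiplicity = 3, geometric multiplicity = 2

Determining the block sizes for each eigenvalue:
  λ = -4: 2 blocks summing to 3 forces exactly one block of size 2 and the rest size 1 → block sizes [2, 1]

Assembling the blocks gives a Jordan form
J =
  [-4,  1,  0]
  [ 0, -4,  0]
  [ 0,  0, -4]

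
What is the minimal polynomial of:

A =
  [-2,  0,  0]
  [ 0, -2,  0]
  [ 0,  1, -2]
x^2 + 4*x + 4

The characteristic polynomial is χ_A(x) = (x + 2)^3, so the eigenvalues are known. The minimal polynomial is
  m_A(x) = Π_λ (x − λ)^{k_λ}
where k_λ is the size of the *largest* Jordan block for λ (equivalently, the smallest k with (A − λI)^k v = 0 for every generalised eigenvector v of λ).

  λ = -2: largest Jordan block has size 2, contributing (x + 2)^2

So m_A(x) = (x + 2)^2 = x^2 + 4*x + 4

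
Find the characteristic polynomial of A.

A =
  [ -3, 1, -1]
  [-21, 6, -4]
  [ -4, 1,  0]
x^3 - 3*x^2 + 3*x - 1

Expanding det(x·I − A) (e.g. by cofactor expansion or by noting that A is similar to its Jordan form J, which has the same characteristic polynomial as A) gives
  χ_A(x) = x^3 - 3*x^2 + 3*x - 1
which factors as (x - 1)^3. The eigenvalues (with algebraic multiplicities) are λ = 1 with multiplicity 3.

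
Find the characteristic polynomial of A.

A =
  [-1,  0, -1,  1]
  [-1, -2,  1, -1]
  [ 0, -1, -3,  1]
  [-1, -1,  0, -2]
x^4 + 8*x^3 + 24*x^2 + 32*x + 16

Expanding det(x·I − A) (e.g. by cofactor expansion or by noting that A is similar to its Jordan form J, which has the same characteristic polynomial as A) gives
  χ_A(x) = x^4 + 8*x^3 + 24*x^2 + 32*x + 16
which factors as (x + 2)^4. The eigenvalues (with algebraic multiplicities) are λ = -2 with multiplicity 4.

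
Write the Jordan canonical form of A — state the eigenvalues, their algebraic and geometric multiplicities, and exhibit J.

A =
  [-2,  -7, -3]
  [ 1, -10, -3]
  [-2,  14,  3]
J_2(-3) ⊕ J_1(-3)

The characteristic polynomial is
  det(x·I − A) = x^3 + 9*x^2 + 27*x + 27 = (x + 3)^3

Eigenvalues and multiplicities (the geometric multiplicity of λ is n − rank(A − λI), which equals the number of Jordan blocks for λ):
  λ = -3: algebraic multiplicity = 3, geometric multiplicity = 2

Determining the block sizes for each eigenvalue:
  λ = -3: 2 blocks summing to 3 forces exactly one block of size 2 and the rest size 1 → block sizes [2, 1]

Assembling the blocks gives a Jordan form
J =
  [-3,  1,  0]
  [ 0, -3,  0]
  [ 0,  0, -3]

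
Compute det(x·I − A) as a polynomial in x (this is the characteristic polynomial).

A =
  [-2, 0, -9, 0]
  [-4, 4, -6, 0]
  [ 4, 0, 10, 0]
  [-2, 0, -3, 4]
x^4 - 16*x^3 + 96*x^2 - 256*x + 256

Expanding det(x·I − A) (e.g. by cofactor expansion or by noting that A is similar to its Jordan form J, which has the same characteristic polynomial as A) gives
  χ_A(x) = x^4 - 16*x^3 + 96*x^2 - 256*x + 256
which factors as (x - 4)^4. The eigenvalues (with algebraic multiplicities) are λ = 4 with multiplicity 4.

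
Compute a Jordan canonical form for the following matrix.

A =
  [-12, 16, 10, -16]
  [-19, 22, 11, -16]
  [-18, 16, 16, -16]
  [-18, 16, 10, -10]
J_1(-2) ⊕ J_2(6) ⊕ J_1(6)

The characteristic polynomial is
  det(x·I − A) = x^4 - 16*x^3 + 72*x^2 - 432 = (x - 6)^3*(x + 2)

Eigenvalues and multiplicities (the geometric multiplicity of λ is n − rank(A − λI), which equals the number of Jordan blocks for λ):
  λ = -2: algebraic multiplicity = 1, geometric multiplicity = 1
  λ = 6: algebraic multiplicity = 3, geometric multiplicity = 2

Determining the block sizes for each eigenvalue:
  λ = -2: one block (gm = 1), so the single block has size am = 1 → block sizes [1]
  λ = 6: 2 blocks summing to 3 forces exactly one block of size 2 and the rest size 1 → block sizes [2, 1]

Assembling the blocks gives a Jordan form
J =
  [-2, 0, 0, 0]
  [ 0, 6, 1, 0]
  [ 0, 0, 6, 0]
  [ 0, 0, 0, 6]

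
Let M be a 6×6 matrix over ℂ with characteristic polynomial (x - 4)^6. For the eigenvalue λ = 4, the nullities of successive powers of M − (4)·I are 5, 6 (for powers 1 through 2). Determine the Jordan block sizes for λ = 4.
Block sizes for λ = 4: [2, 1, 1, 1, 1]

From the dimensions of kernels of powers, the number of Jordan blocks of size at least j is d_j − d_{j−1} where d_j = dim ker(N^j) (with d_0 = 0). Computing the differences gives [5, 1].
The number of blocks of size exactly k is (#blocks of size ≥ k) − (#blocks of size ≥ k + 1), so the partition is: 4 block(s) of size 1, 1 block(s) of size 2.
In nonincreasing order the block sizes are [2, 1, 1, 1, 1].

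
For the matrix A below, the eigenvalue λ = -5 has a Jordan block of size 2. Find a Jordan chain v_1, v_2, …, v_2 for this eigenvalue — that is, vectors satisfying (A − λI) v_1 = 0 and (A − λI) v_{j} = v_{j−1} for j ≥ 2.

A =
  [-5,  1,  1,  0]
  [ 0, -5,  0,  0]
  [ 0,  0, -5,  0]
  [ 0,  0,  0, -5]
A Jordan chain for λ = -5 of length 2:
v_1 = (1, 0, 0, 0)ᵀ
v_2 = (0, 1, 0, 0)ᵀ

Let N = A − (-5)·I. We want v_2 with N^2 v_2 = 0 but N^1 v_2 ≠ 0; then v_{j-1} := N · v_j for j = 2, …, 2.

Pick v_2 = (0, 1, 0, 0)ᵀ.
Then v_1 = N · v_2 = (1, 0, 0, 0)ᵀ.

Sanity check: (A − (-5)·I) v_1 = (0, 0, 0, 0)ᵀ = 0. ✓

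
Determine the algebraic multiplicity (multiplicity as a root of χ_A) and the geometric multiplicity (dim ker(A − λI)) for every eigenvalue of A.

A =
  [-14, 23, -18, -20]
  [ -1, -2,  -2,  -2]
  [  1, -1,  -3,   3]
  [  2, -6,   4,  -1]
λ = -5: alg = 4, geom = 2

Step 1 — factor the characteristic polynomial to read off the algebraic multiplicities:
  χ_A(x) = (x + 5)^4

Step 2 — compute geometric multiplicities via the rank-nullity identity g(λ) = n − rank(A − λI):
  rank(A − (-5)·I) = 2, so dim ker(A − (-5)·I) = n − 2 = 2

Summary:
  λ = -5: algebraic multiplicity = 4, geometric multiplicity = 2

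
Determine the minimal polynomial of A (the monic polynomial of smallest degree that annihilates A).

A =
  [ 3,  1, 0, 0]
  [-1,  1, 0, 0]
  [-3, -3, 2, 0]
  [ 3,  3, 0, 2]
x^2 - 4*x + 4

The characteristic polynomial is χ_A(x) = (x - 2)^4, so the eigenvalues are known. The minimal polynomial is
  m_A(x) = Π_λ (x − λ)^{k_λ}
where k_λ is the size of the *largest* Jordan block for λ (equivalently, the smallest k with (A − λI)^k v = 0 for every generalised eigenvector v of λ).

  λ = 2: largest Jordan block has size 2, contributing (x − 2)^2

So m_A(x) = (x - 2)^2 = x^2 - 4*x + 4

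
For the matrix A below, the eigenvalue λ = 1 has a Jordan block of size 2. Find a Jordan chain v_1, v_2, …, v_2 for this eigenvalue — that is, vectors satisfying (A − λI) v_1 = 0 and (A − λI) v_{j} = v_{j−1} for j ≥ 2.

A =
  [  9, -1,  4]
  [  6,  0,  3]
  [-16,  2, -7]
A Jordan chain for λ = 1 of length 2:
v_1 = (2, 0, -4)ᵀ
v_2 = (1, 6, 0)ᵀ

Let N = A − (1)·I. We want v_2 with N^2 v_2 = 0 but N^1 v_2 ≠ 0; then v_{j-1} := N · v_j for j = 2, …, 2.

Pick v_2 = (1, 6, 0)ᵀ.
Then v_1 = N · v_2 = (2, 0, -4)ᵀ.

Sanity check: (A − (1)·I) v_1 = (0, 0, 0)ᵀ = 0. ✓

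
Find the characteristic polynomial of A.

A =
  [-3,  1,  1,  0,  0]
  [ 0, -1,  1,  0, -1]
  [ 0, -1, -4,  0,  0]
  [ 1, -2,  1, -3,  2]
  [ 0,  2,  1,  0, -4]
x^5 + 15*x^4 + 90*x^3 + 270*x^2 + 405*x + 243

Expanding det(x·I − A) (e.g. by cofactor expansion or by noting that A is similar to its Jordan form J, which has the same characteristic polynomial as A) gives
  χ_A(x) = x^5 + 15*x^4 + 90*x^3 + 270*x^2 + 405*x + 243
which factors as (x + 3)^5. The eigenvalues (with algebraic multiplicities) are λ = -3 with multiplicity 5.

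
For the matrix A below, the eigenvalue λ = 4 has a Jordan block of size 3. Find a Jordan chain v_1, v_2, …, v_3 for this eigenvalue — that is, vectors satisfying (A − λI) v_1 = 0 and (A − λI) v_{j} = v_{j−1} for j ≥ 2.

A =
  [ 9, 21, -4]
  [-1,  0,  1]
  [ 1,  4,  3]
A Jordan chain for λ = 4 of length 3:
v_1 = (5, -1, 1)ᵀ
v_2 = (21, -4, 4)ᵀ
v_3 = (0, 1, 0)ᵀ

Let N = A − (4)·I. We want v_3 with N^3 v_3 = 0 but N^2 v_3 ≠ 0; then v_{j-1} := N · v_j for j = 3, …, 2.

Pick v_3 = (0, 1, 0)ᵀ.
Then v_2 = N · v_3 = (21, -4, 4)ᵀ.
Then v_1 = N · v_2 = (5, -1, 1)ᵀ.

Sanity check: (A − (4)·I) v_1 = (0, 0, 0)ᵀ = 0. ✓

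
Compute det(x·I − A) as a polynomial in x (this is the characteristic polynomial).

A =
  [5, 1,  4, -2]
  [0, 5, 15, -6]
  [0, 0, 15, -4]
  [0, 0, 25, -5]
x^4 - 20*x^3 + 150*x^2 - 500*x + 625

Expanding det(x·I − A) (e.g. by cofactor expansion or by noting that A is similar to its Jordan form J, which has the same characteristic polynomial as A) gives
  χ_A(x) = x^4 - 20*x^3 + 150*x^2 - 500*x + 625
which factors as (x - 5)^4. The eigenvalues (with algebraic multiplicities) are λ = 5 with multiplicity 4.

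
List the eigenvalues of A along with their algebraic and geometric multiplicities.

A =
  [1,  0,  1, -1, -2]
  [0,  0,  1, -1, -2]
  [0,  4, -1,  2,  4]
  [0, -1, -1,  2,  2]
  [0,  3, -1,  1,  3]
λ = 1: alg = 5, geom = 3

Step 1 — factor the characteristic polynomial to read off the algebraic multiplicities:
  χ_A(x) = (x - 1)^5

Step 2 — compute geometric multiplicities via the rank-nullity identity g(λ) = n − rank(A − λI):
  rank(A − (1)·I) = 2, so dim ker(A − (1)·I) = n − 2 = 3

Summary:
  λ = 1: algebraic multiplicity = 5, geometric multiplicity = 3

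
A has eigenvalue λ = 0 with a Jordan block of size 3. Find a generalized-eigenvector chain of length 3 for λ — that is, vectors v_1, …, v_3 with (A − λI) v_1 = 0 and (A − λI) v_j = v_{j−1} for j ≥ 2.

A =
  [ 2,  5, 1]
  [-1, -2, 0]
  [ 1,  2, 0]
A Jordan chain for λ = 0 of length 3:
v_1 = (2, -1, 1)ᵀ
v_2 = (5, -2, 2)ᵀ
v_3 = (0, 1, 0)ᵀ

Let N = A − (0)·I. We want v_3 with N^3 v_3 = 0 but N^2 v_3 ≠ 0; then v_{j-1} := N · v_j for j = 3, …, 2.

Pick v_3 = (0, 1, 0)ᵀ.
Then v_2 = N · v_3 = (5, -2, 2)ᵀ.
Then v_1 = N · v_2 = (2, -1, 1)ᵀ.

Sanity check: (A − (0)·I) v_1 = (0, 0, 0)ᵀ = 0. ✓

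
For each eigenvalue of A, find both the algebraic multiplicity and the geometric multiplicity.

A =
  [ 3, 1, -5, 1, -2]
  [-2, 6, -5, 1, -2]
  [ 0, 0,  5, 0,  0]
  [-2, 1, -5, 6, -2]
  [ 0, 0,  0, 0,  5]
λ = 5: alg = 5, geom = 4

Step 1 — factor the characteristic polynomial to read off the algebraic multiplicities:
  χ_A(x) = (x - 5)^5

Step 2 — compute geometric multiplicities via the rank-nullity identity g(λ) = n − rank(A − λI):
  rank(A − (5)·I) = 1, so dim ker(A − (5)·I) = n − 1 = 4

Summary:
  λ = 5: algebraic multiplicity = 5, geometric multiplicity = 4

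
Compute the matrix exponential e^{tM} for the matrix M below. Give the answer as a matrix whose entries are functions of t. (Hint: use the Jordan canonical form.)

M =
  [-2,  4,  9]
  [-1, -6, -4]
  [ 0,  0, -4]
e^{tM} =
  [2*t*exp(-4*t) + exp(-4*t), 4*t*exp(-4*t), t^2*exp(-4*t) + 9*t*exp(-4*t)]
  [-t*exp(-4*t), -2*t*exp(-4*t) + exp(-4*t), -t^2*exp(-4*t)/2 - 4*t*exp(-4*t)]
  [0, 0, exp(-4*t)]

Strategy: write M = P · J · P⁻¹ where J is a Jordan canonical form, so e^{tM} = P · e^{tJ} · P⁻¹, and e^{tJ} can be computed block-by-block.

M has Jordan form
J =
  [-4,  1,  0]
  [ 0, -4,  1]
  [ 0,  0, -4]
(up to reordering of blocks).

Per-block formulas:
  For a 3×3 Jordan block J_3(-4): exp(t · J_3(-4)) = e^(-4t)·(I + t·N + (t^2/2)·N^2), where N is the 3×3 nilpotent shift.

After assembling e^{tJ} and conjugating by P, we get:

e^{tM} =
  [2*t*exp(-4*t) + exp(-4*t), 4*t*exp(-4*t), t^2*exp(-4*t) + 9*t*exp(-4*t)]
  [-t*exp(-4*t), -2*t*exp(-4*t) + exp(-4*t), -t^2*exp(-4*t)/2 - 4*t*exp(-4*t)]
  [0, 0, exp(-4*t)]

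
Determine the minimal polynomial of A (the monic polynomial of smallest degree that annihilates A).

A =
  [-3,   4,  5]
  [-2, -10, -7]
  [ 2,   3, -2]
x^3 + 15*x^2 + 75*x + 125

The characteristic polynomial is χ_A(x) = (x + 5)^3, so the eigenvalues are known. The minimal polynomial is
  m_A(x) = Π_λ (x − λ)^{k_λ}
where k_λ is the size of the *largest* Jordan block for λ (equivalently, the smallest k with (A − λI)^k v = 0 for every generalised eigenvector v of λ).

  λ = -5: largest Jordan block has size 3, contributing (x + 5)^3

So m_A(x) = (x + 5)^3 = x^3 + 15*x^2 + 75*x + 125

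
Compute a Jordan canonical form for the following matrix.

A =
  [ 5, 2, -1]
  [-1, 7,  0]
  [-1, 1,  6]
J_3(6)

The characteristic polynomial is
  det(x·I − A) = x^3 - 18*x^2 + 108*x - 216 = (x - 6)^3

Eigenvalues and multiplicities (the geometric multiplicity of λ is n − rank(A − λI), which equals the number of Jordan blocks for λ):
  λ = 6: algebraic multiplicity = 3, geometric multiplicity = 1

Determining the block sizes for each eigenvalue:
  λ = 6: one block (gm = 1), so the single block has size am = 3 → block sizes [3]

Assembling the blocks gives a Jordan form
J =
  [6, 1, 0]
  [0, 6, 1]
  [0, 0, 6]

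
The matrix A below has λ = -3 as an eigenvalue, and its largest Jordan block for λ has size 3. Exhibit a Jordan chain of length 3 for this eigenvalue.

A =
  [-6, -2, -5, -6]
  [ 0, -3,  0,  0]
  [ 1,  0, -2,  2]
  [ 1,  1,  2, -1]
A Jordan chain for λ = -3 of length 3:
v_1 = (-2, 0, 0, 1)ᵀ
v_2 = (-3, 0, 1, 1)ᵀ
v_3 = (1, 0, 0, 0)ᵀ

Let N = A − (-3)·I. We want v_3 with N^3 v_3 = 0 but N^2 v_3 ≠ 0; then v_{j-1} := N · v_j for j = 3, …, 2.

Pick v_3 = (1, 0, 0, 0)ᵀ.
Then v_2 = N · v_3 = (-3, 0, 1, 1)ᵀ.
Then v_1 = N · v_2 = (-2, 0, 0, 1)ᵀ.

Sanity check: (A − (-3)·I) v_1 = (0, 0, 0, 0)ᵀ = 0. ✓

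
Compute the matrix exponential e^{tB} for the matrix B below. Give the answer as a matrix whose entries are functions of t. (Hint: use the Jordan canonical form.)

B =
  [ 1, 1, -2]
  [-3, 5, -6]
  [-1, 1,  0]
e^{tB} =
  [-t*exp(2*t) + exp(2*t), t*exp(2*t), -2*t*exp(2*t)]
  [-3*t*exp(2*t), 3*t*exp(2*t) + exp(2*t), -6*t*exp(2*t)]
  [-t*exp(2*t), t*exp(2*t), -2*t*exp(2*t) + exp(2*t)]

Strategy: write B = P · J · P⁻¹ where J is a Jordan canonical form, so e^{tB} = P · e^{tJ} · P⁻¹, and e^{tJ} can be computed block-by-block.

B has Jordan form
J =
  [2, 1, 0]
  [0, 2, 0]
  [0, 0, 2]
(up to reordering of blocks).

Per-block formulas:
  For a 1×1 block at λ = 2: exp(t · [2]) = [e^(2t)].
  For a 2×2 Jordan block J_2(2): exp(t · J_2(2)) = e^(2t)·(I + t·N), where N is the 2×2 nilpotent shift.

After assembling e^{tJ} and conjugating by P, we get:

e^{tB} =
  [-t*exp(2*t) + exp(2*t), t*exp(2*t), -2*t*exp(2*t)]
  [-3*t*exp(2*t), 3*t*exp(2*t) + exp(2*t), -6*t*exp(2*t)]
  [-t*exp(2*t), t*exp(2*t), -2*t*exp(2*t) + exp(2*t)]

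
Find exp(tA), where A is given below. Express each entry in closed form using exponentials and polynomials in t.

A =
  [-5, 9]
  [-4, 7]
e^{tA} =
  [-6*t*exp(t) + exp(t), 9*t*exp(t)]
  [-4*t*exp(t), 6*t*exp(t) + exp(t)]

Strategy: write A = P · J · P⁻¹ where J is a Jordan canonical form, so e^{tA} = P · e^{tJ} · P⁻¹, and e^{tJ} can be computed block-by-block.

A has Jordan form
J =
  [1, 1]
  [0, 1]
(up to reordering of blocks).

Per-block formulas:
  For a 2×2 Jordan block J_2(1): exp(t · J_2(1)) = e^(1t)·(I + t·N), where N is the 2×2 nilpotent shift.

After assembling e^{tJ} and conjugating by P, we get:

e^{tA} =
  [-6*t*exp(t) + exp(t), 9*t*exp(t)]
  [-4*t*exp(t), 6*t*exp(t) + exp(t)]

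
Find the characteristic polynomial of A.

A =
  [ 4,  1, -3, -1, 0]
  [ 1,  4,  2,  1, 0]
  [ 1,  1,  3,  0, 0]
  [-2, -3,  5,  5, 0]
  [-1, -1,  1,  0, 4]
x^5 - 20*x^4 + 160*x^3 - 640*x^2 + 1280*x - 1024

Expanding det(x·I − A) (e.g. by cofactor expansion or by noting that A is similar to its Jordan form J, which has the same characteristic polynomial as A) gives
  χ_A(x) = x^5 - 20*x^4 + 160*x^3 - 640*x^2 + 1280*x - 1024
which factors as (x - 4)^5. The eigenvalues (with algebraic multiplicities) are λ = 4 with multiplicity 5.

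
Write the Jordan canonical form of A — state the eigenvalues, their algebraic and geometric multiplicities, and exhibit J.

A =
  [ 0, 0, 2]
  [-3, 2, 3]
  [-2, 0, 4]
J_2(2) ⊕ J_1(2)

The characteristic polynomial is
  det(x·I − A) = x^3 - 6*x^2 + 12*x - 8 = (x - 2)^3

Eigenvalues and multiplicities (the geometric multiplicity of λ is n − rank(A − λI), which equals the number of Jordan blocks for λ):
  λ = 2: algebraic multiplicity = 3, geometric multiplicity = 2

Determining the block sizes for each eigenvalue:
  λ = 2: 2 blocks summing to 3 forces exactly one block of size 2 and the rest size 1 → block sizes [2, 1]

Assembling the blocks gives a Jordan form
J =
  [2, 1, 0]
  [0, 2, 0]
  [0, 0, 2]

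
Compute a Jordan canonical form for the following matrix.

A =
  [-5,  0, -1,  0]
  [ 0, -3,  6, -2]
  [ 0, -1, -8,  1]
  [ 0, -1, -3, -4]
J_3(-5) ⊕ J_1(-5)

The characteristic polynomial is
  det(x·I − A) = x^4 + 20*x^3 + 150*x^2 + 500*x + 625 = (x + 5)^4

Eigenvalues and multiplicities (the geometric multiplicity of λ is n − rank(A − λI), which equals the number of Jordan blocks for λ):
  λ = -5: algebraic multiplicity = 4, geometric multiplicity = 2

Determining the block sizes for each eigenvalue:
  λ = -5: with am = 4 and gm = 2, the partition is not yet determined (e.g. several partitions of 4 into 2 parts exist). Let N = A − (-5)·I. Computing rank(N^1) = 2, rank(N^2) = 1, rank(N^3) = 0; the number of blocks of size ≥ j is rank(N^{j−1}) − rank(N^j), giving [2, 1, 1]. So we have 1 block(s) of size 3, 1 block(s) of size 1 → block sizes [3, 1]

Assembling the blocks gives a Jordan form
J =
  [-5,  1,  0,  0]
  [ 0, -5,  1,  0]
  [ 0,  0, -5,  0]
  [ 0,  0,  0, -5]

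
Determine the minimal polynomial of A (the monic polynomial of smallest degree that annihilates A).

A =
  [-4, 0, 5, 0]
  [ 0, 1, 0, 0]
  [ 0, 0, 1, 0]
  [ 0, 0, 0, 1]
x^2 + 3*x - 4

The characteristic polynomial is χ_A(x) = (x - 1)^3*(x + 4), so the eigenvalues are known. The minimal polynomial is
  m_A(x) = Π_λ (x − λ)^{k_λ}
where k_λ is the size of the *largest* Jordan block for λ (equivalently, the smallest k with (A − λI)^k v = 0 for every generalised eigenvector v of λ).

  λ = -4: largest Jordan block has size 1, contributing (x + 4)
  λ = 1: largest Jordan block has size 1, contributing (x − 1)

So m_A(x) = (x - 1)*(x + 4) = x^2 + 3*x - 4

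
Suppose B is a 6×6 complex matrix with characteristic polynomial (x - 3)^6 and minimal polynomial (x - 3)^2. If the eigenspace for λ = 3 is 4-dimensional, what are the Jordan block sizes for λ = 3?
Block sizes for λ = 3: [2, 2, 1, 1]

Step 1 — from the characteristic polynomial, algebraic multiplicity of λ = 3 is 6. From dim ker(B − (3)·I) = 4, there are exactly 4 Jordan blocks for λ = 3.
Step 2 — from the minimal polynomial, the factor (x − 3)^2 tells us the largest block for λ = 3 has size 2.
Step 3 — with total size 6, 4 blocks, and largest block 2, the block sizes (in nonincreasing order) are [2, 2, 1, 1].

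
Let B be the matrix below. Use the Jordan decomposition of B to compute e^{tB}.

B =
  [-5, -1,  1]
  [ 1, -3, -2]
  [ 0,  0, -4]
e^{tB} =
  [-t*exp(-4*t) + exp(-4*t), -t*exp(-4*t), t^2*exp(-4*t)/2 + t*exp(-4*t)]
  [t*exp(-4*t), t*exp(-4*t) + exp(-4*t), -t^2*exp(-4*t)/2 - 2*t*exp(-4*t)]
  [0, 0, exp(-4*t)]

Strategy: write B = P · J · P⁻¹ where J is a Jordan canonical form, so e^{tB} = P · e^{tJ} · P⁻¹, and e^{tJ} can be computed block-by-block.

B has Jordan form
J =
  [-4,  1,  0]
  [ 0, -4,  1]
  [ 0,  0, -4]
(up to reordering of blocks).

Per-block formulas:
  For a 3×3 Jordan block J_3(-4): exp(t · J_3(-4)) = e^(-4t)·(I + t·N + (t^2/2)·N^2), where N is the 3×3 nilpotent shift.

After assembling e^{tJ} and conjugating by P, we get:

e^{tB} =
  [-t*exp(-4*t) + exp(-4*t), -t*exp(-4*t), t^2*exp(-4*t)/2 + t*exp(-4*t)]
  [t*exp(-4*t), t*exp(-4*t) + exp(-4*t), -t^2*exp(-4*t)/2 - 2*t*exp(-4*t)]
  [0, 0, exp(-4*t)]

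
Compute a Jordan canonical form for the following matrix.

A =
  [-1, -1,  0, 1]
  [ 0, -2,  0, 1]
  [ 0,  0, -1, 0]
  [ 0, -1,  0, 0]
J_2(-1) ⊕ J_1(-1) ⊕ J_1(-1)

The characteristic polynomial is
  det(x·I − A) = x^4 + 4*x^3 + 6*x^2 + 4*x + 1 = (x + 1)^4

Eigenvalues and multiplicities (the geometric multiplicity of λ is n − rank(A − λI), which equals the number of Jordan blocks for λ):
  λ = -1: algebraic multiplicity = 4, geometric multiplicity = 3

Determining the block sizes for each eigenvalue:
  λ = -1: 3 blocks summing to 4 forces exactly one block of size 2 and the rest size 1 → block sizes [2, 1, 1]

Assembling the blocks gives a Jordan form
J =
  [-1,  1,  0,  0]
  [ 0, -1,  0,  0]
  [ 0,  0, -1,  0]
  [ 0,  0,  0, -1]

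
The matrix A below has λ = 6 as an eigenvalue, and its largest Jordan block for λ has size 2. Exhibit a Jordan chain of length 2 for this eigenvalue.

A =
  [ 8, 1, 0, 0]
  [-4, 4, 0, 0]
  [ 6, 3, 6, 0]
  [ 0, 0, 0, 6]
A Jordan chain for λ = 6 of length 2:
v_1 = (2, -4, 6, 0)ᵀ
v_2 = (1, 0, 0, 0)ᵀ

Let N = A − (6)·I. We want v_2 with N^2 v_2 = 0 but N^1 v_2 ≠ 0; then v_{j-1} := N · v_j for j = 2, …, 2.

Pick v_2 = (1, 0, 0, 0)ᵀ.
Then v_1 = N · v_2 = (2, -4, 6, 0)ᵀ.

Sanity check: (A − (6)·I) v_1 = (0, 0, 0, 0)ᵀ = 0. ✓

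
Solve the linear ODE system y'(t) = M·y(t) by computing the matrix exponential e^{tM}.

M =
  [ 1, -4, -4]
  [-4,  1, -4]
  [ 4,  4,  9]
e^{tM} =
  [exp(t), -exp(5*t) + exp(t), -exp(5*t) + exp(t)]
  [-exp(5*t) + exp(t), exp(t), -exp(5*t) + exp(t)]
  [exp(5*t) - exp(t), exp(5*t) - exp(t), 2*exp(5*t) - exp(t)]

Strategy: write M = P · J · P⁻¹ where J is a Jordan canonical form, so e^{tM} = P · e^{tJ} · P⁻¹, and e^{tJ} can be computed block-by-block.

M has Jordan form
J =
  [1, 0, 0]
  [0, 5, 0]
  [0, 0, 5]
(up to reordering of blocks).

Per-block formulas:
  For a 1×1 block at λ = 1: exp(t · [1]) = [e^(1t)].
  For a 1×1 block at λ = 5: exp(t · [5]) = [e^(5t)].

After assembling e^{tJ} and conjugating by P, we get:

e^{tM} =
  [exp(t), -exp(5*t) + exp(t), -exp(5*t) + exp(t)]
  [-exp(5*t) + exp(t), exp(t), -exp(5*t) + exp(t)]
  [exp(5*t) - exp(t), exp(5*t) - exp(t), 2*exp(5*t) - exp(t)]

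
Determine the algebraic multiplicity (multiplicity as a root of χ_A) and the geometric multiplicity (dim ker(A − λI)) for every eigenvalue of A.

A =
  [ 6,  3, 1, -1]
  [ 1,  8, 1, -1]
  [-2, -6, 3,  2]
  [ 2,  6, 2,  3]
λ = 5: alg = 4, geom = 3

Step 1 — factor the characteristic polynomial to read off the algebraic multiplicities:
  χ_A(x) = (x - 5)^4

Step 2 — compute geometric multiplicities via the rank-nullity identity g(λ) = n − rank(A − λI):
  rank(A − (5)·I) = 1, so dim ker(A − (5)·I) = n − 1 = 3

Summary:
  λ = 5: algebraic multiplicity = 4, geometric multiplicity = 3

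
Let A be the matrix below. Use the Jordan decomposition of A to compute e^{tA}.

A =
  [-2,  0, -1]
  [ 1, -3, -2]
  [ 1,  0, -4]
e^{tA} =
  [t*exp(-3*t) + exp(-3*t), 0, -t*exp(-3*t)]
  [-t^2*exp(-3*t)/2 + t*exp(-3*t), exp(-3*t), t^2*exp(-3*t)/2 - 2*t*exp(-3*t)]
  [t*exp(-3*t), 0, -t*exp(-3*t) + exp(-3*t)]

Strategy: write A = P · J · P⁻¹ where J is a Jordan canonical form, so e^{tA} = P · e^{tJ} · P⁻¹, and e^{tJ} can be computed block-by-block.

A has Jordan form
J =
  [-3,  1,  0]
  [ 0, -3,  1]
  [ 0,  0, -3]
(up to reordering of blocks).

Per-block formulas:
  For a 3×3 Jordan block J_3(-3): exp(t · J_3(-3)) = e^(-3t)·(I + t·N + (t^2/2)·N^2), where N is the 3×3 nilpotent shift.

After assembling e^{tJ} and conjugating by P, we get:

e^{tA} =
  [t*exp(-3*t) + exp(-3*t), 0, -t*exp(-3*t)]
  [-t^2*exp(-3*t)/2 + t*exp(-3*t), exp(-3*t), t^2*exp(-3*t)/2 - 2*t*exp(-3*t)]
  [t*exp(-3*t), 0, -t*exp(-3*t) + exp(-3*t)]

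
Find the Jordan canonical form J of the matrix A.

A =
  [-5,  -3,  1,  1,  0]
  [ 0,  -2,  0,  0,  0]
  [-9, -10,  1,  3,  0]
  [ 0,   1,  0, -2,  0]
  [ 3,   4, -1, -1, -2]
J_2(-2) ⊕ J_2(-2) ⊕ J_1(-2)

The characteristic polynomial is
  det(x·I − A) = x^5 + 10*x^4 + 40*x^3 + 80*x^2 + 80*x + 32 = (x + 2)^5

Eigenvalues and multiplicities (the geometric multiplicity of λ is n − rank(A − λI), which equals the number of Jordan blocks for λ):
  λ = -2: algebraic multiplicity = 5, geometric multiplicity = 3

Determining the block sizes for each eigenvalue:
  λ = -2: with am = 5 and gm = 3, the partition is not yet determined (e.g. several partitions of 5 into 3 parts exist). Let N = A − (-2)·I. Computing rank(N^1) = 2, rank(N^2) = 0; the number of blocks of size ≥ j is rank(N^{j−1}) − rank(N^j), giving [3, 2]. So we have 2 block(s) of size 2, 1 block(s) of size 1 → block sizes [2, 2, 1]

Assembling the blocks gives a Jordan form
J =
  [-2,  1,  0,  0,  0]
  [ 0, -2,  0,  0,  0]
  [ 0,  0, -2,  1,  0]
  [ 0,  0,  0, -2,  0]
  [ 0,  0,  0,  0, -2]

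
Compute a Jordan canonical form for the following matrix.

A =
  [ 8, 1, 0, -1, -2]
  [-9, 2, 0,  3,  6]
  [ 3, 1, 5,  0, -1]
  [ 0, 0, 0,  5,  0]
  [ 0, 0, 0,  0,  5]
J_2(5) ⊕ J_2(5) ⊕ J_1(5)

The characteristic polynomial is
  det(x·I − A) = x^5 - 25*x^4 + 250*x^3 - 1250*x^2 + 3125*x - 3125 = (x - 5)^5

Eigenvalues and multiplicities (the geometric multiplicity of λ is n − rank(A − λI), which equals the number of Jordan blocks for λ):
  λ = 5: algebraic multiplicity = 5, geometric multiplicity = 3

Determining the block sizes for each eigenvalue:
  λ = 5: with am = 5 and gm = 3, the partition is not yet determined (e.g. several partitions of 5 into 3 parts exist). Let N = A − (5)·I. Computing rank(N^1) = 2, rank(N^2) = 0; the number of blocks of size ≥ j is rank(N^{j−1}) − rank(N^j), giving [3, 2]. So we have 2 block(s) of size 2, 1 block(s) of size 1 → block sizes [2, 2, 1]

Assembling the blocks gives a Jordan form
J =
  [5, 1, 0, 0, 0]
  [0, 5, 0, 0, 0]
  [0, 0, 5, 1, 0]
  [0, 0, 0, 5, 0]
  [0, 0, 0, 0, 5]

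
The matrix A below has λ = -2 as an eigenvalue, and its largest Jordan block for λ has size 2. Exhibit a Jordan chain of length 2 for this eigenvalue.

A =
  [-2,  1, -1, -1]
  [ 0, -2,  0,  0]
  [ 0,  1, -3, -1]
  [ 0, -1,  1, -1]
A Jordan chain for λ = -2 of length 2:
v_1 = (1, 0, 1, -1)ᵀ
v_2 = (0, 1, 0, 0)ᵀ

Let N = A − (-2)·I. We want v_2 with N^2 v_2 = 0 but N^1 v_2 ≠ 0; then v_{j-1} := N · v_j for j = 2, …, 2.

Pick v_2 = (0, 1, 0, 0)ᵀ.
Then v_1 = N · v_2 = (1, 0, 1, -1)ᵀ.

Sanity check: (A − (-2)·I) v_1 = (0, 0, 0, 0)ᵀ = 0. ✓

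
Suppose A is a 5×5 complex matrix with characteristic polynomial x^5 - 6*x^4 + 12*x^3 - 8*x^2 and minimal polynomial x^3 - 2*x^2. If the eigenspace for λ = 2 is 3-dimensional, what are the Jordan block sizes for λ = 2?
Block sizes for λ = 2: [1, 1, 1]

Step 1 — from the characteristic polynomial, algebraic multiplicity of λ = 2 is 3. From dim ker(A − (2)·I) = 3, there are exactly 3 Jordan blocks for λ = 2.
Step 2 — from the minimal polynomial, the factor (x − 2) tells us the largest block for λ = 2 has size 1.
Step 3 — with total size 3, 3 blocks, and largest block 1, the block sizes (in nonincreasing order) are [1, 1, 1].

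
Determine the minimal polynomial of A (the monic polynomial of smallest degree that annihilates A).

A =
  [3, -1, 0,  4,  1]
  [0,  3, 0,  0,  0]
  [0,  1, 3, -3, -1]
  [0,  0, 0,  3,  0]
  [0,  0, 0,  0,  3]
x^2 - 6*x + 9

The characteristic polynomial is χ_A(x) = (x - 3)^5, so the eigenvalues are known. The minimal polynomial is
  m_A(x) = Π_λ (x − λ)^{k_λ}
where k_λ is the size of the *largest* Jordan block for λ (equivalently, the smallest k with (A − λI)^k v = 0 for every generalised eigenvector v of λ).

  λ = 3: largest Jordan block has size 2, contributing (x − 3)^2

So m_A(x) = (x - 3)^2 = x^2 - 6*x + 9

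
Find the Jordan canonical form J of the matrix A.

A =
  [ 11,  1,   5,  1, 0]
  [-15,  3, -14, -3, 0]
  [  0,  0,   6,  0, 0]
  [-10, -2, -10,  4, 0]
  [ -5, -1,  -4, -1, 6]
J_3(6) ⊕ J_1(6) ⊕ J_1(6)

The characteristic polynomial is
  det(x·I − A) = x^5 - 30*x^4 + 360*x^3 - 2160*x^2 + 6480*x - 7776 = (x - 6)^5

Eigenvalues and multiplicities (the geometric multiplicity of λ is n − rank(A − λI), which equals the number of Jordan blocks for λ):
  λ = 6: algebraic multiplicity = 5, geometric multiplicity = 3

Determining the block sizes for each eigenvalue:
  λ = 6: with am = 5 and gm = 3, the partition is not yet determined (e.g. several partitions of 5 into 3 parts exist). Let N = A − (6)·I. Computing rank(N^1) = 2, rank(N^2) = 1, rank(N^3) = 0; the number of blocks of size ≥ j is rank(N^{j−1}) − rank(N^j), giving [3, 1, 1]. So we have 1 block(s) of size 3, 2 block(s) of size 1 → block sizes [3, 1, 1]

Assembling the blocks gives a Jordan form
J =
  [6, 1, 0, 0, 0]
  [0, 6, 1, 0, 0]
  [0, 0, 6, 0, 0]
  [0, 0, 0, 6, 0]
  [0, 0, 0, 0, 6]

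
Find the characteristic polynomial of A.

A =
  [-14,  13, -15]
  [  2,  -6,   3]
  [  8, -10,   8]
x^3 + 12*x^2 + 48*x + 64

Expanding det(x·I − A) (e.g. by cofactor expansion or by noting that A is similar to its Jordan form J, which has the same characteristic polynomial as A) gives
  χ_A(x) = x^3 + 12*x^2 + 48*x + 64
which factors as (x + 4)^3. The eigenvalues (with algebraic multiplicities) are λ = -4 with multiplicity 3.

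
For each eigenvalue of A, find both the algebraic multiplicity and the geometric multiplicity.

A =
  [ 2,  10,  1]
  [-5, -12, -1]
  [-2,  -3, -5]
λ = -5: alg = 3, geom = 1

Step 1 — factor the characteristic polynomial to read off the algebraic multiplicities:
  χ_A(x) = (x + 5)^3

Step 2 — compute geometric multiplicities via the rank-nullity identity g(λ) = n − rank(A − λI):
  rank(A − (-5)·I) = 2, so dim ker(A − (-5)·I) = n − 2 = 1

Summary:
  λ = -5: algebraic multiplicity = 3, geometric multiplicity = 1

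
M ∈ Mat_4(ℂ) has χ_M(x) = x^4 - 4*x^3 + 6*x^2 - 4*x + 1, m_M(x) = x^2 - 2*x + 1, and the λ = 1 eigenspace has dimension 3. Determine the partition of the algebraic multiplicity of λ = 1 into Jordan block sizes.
Block sizes for λ = 1: [2, 1, 1]

Step 1 — from the characteristic polynomial, algebraic multiplicity of λ = 1 is 4. From dim ker(M − (1)·I) = 3, there are exactly 3 Jordan blocks for λ = 1.
Step 2 — from the minimal polynomial, the factor (x − 1)^2 tells us the largest block for λ = 1 has size 2.
Step 3 — with total size 4, 3 blocks, and largest block 2, the block sizes (in nonincreasing order) are [2, 1, 1].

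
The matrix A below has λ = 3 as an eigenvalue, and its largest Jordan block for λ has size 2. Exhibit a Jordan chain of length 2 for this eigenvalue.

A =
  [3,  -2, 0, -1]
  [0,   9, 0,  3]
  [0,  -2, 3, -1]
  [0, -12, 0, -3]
A Jordan chain for λ = 3 of length 2:
v_1 = (-2, 6, -2, -12)ᵀ
v_2 = (0, 1, 0, 0)ᵀ

Let N = A − (3)·I. We want v_2 with N^2 v_2 = 0 but N^1 v_2 ≠ 0; then v_{j-1} := N · v_j for j = 2, …, 2.

Pick v_2 = (0, 1, 0, 0)ᵀ.
Then v_1 = N · v_2 = (-2, 6, -2, -12)ᵀ.

Sanity check: (A − (3)·I) v_1 = (0, 0, 0, 0)ᵀ = 0. ✓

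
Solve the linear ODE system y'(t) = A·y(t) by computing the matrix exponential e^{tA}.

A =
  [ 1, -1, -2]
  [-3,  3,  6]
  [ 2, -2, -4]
e^{tA} =
  [t + 1, -t, -2*t]
  [-3*t, 3*t + 1, 6*t]
  [2*t, -2*t, 1 - 4*t]

Strategy: write A = P · J · P⁻¹ where J is a Jordan canonical form, so e^{tA} = P · e^{tJ} · P⁻¹, and e^{tJ} can be computed block-by-block.

A has Jordan form
J =
  [0, 1, 0]
  [0, 0, 0]
  [0, 0, 0]
(up to reordering of blocks).

Per-block formulas:
  For a 2×2 Jordan block J_2(0): exp(t · J_2(0)) = e^(0t)·(I + t·N), where N is the 2×2 nilpotent shift.
  For a 1×1 block at λ = 0: exp(t · [0]) = [e^(0t)].

After assembling e^{tJ} and conjugating by P, we get:

e^{tA} =
  [t + 1, -t, -2*t]
  [-3*t, 3*t + 1, 6*t]
  [2*t, -2*t, 1 - 4*t]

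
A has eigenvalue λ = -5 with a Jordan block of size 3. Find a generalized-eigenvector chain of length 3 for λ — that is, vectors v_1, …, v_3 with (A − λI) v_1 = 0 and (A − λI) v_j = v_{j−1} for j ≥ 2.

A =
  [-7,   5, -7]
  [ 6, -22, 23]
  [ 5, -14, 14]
A Jordan chain for λ = -5 of length 3:
v_1 = (-1, 1, 1)ᵀ
v_2 = (-2, 6, 5)ᵀ
v_3 = (1, 0, 0)ᵀ

Let N = A − (-5)·I. We want v_3 with N^3 v_3 = 0 but N^2 v_3 ≠ 0; then v_{j-1} := N · v_j for j = 3, …, 2.

Pick v_3 = (1, 0, 0)ᵀ.
Then v_2 = N · v_3 = (-2, 6, 5)ᵀ.
Then v_1 = N · v_2 = (-1, 1, 1)ᵀ.

Sanity check: (A − (-5)·I) v_1 = (0, 0, 0)ᵀ = 0. ✓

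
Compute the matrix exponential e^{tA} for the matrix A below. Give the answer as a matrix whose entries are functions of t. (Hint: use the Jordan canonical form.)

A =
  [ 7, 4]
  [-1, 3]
e^{tA} =
  [2*t*exp(5*t) + exp(5*t), 4*t*exp(5*t)]
  [-t*exp(5*t), -2*t*exp(5*t) + exp(5*t)]

Strategy: write A = P · J · P⁻¹ where J is a Jordan canonical form, so e^{tA} = P · e^{tJ} · P⁻¹, and e^{tJ} can be computed block-by-block.

A has Jordan form
J =
  [5, 1]
  [0, 5]
(up to reordering of blocks).

Per-block formulas:
  For a 2×2 Jordan block J_2(5): exp(t · J_2(5)) = e^(5t)·(I + t·N), where N is the 2×2 nilpotent shift.

After assembling e^{tJ} and conjugating by P, we get:

e^{tA} =
  [2*t*exp(5*t) + exp(5*t), 4*t*exp(5*t)]
  [-t*exp(5*t), -2*t*exp(5*t) + exp(5*t)]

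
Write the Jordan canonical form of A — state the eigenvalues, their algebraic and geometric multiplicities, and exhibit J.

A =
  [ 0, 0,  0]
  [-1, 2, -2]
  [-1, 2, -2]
J_2(0) ⊕ J_1(0)

The characteristic polynomial is
  det(x·I − A) = x^3

Eigenvalues and multiplicities (the geometric multiplicity of λ is n − rank(A − λI), which equals the number of Jordan blocks for λ):
  λ = 0: algebraic multiplicity = 3, geometric multiplicity = 2

Determining the block sizes for each eigenvalue:
  λ = 0: 2 blocks summing to 3 forces exactly one block of size 2 and the rest size 1 → block sizes [2, 1]

Assembling the blocks gives a Jordan form
J =
  [0, 1, 0]
  [0, 0, 0]
  [0, 0, 0]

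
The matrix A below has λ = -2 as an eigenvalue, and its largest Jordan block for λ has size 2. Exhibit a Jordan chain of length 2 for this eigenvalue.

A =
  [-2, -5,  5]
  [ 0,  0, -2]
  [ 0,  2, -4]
A Jordan chain for λ = -2 of length 2:
v_1 = (-5, 2, 2)ᵀ
v_2 = (0, 1, 0)ᵀ

Let N = A − (-2)·I. We want v_2 with N^2 v_2 = 0 but N^1 v_2 ≠ 0; then v_{j-1} := N · v_j for j = 2, …, 2.

Pick v_2 = (0, 1, 0)ᵀ.
Then v_1 = N · v_2 = (-5, 2, 2)ᵀ.

Sanity check: (A − (-2)·I) v_1 = (0, 0, 0)ᵀ = 0. ✓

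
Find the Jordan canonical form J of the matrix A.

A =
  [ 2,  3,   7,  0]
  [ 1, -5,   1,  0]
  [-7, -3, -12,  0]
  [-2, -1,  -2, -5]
J_3(-5) ⊕ J_1(-5)

The characteristic polynomial is
  det(x·I − A) = x^4 + 20*x^3 + 150*x^2 + 500*x + 625 = (x + 5)^4

Eigenvalues and multiplicities (the geometric multiplicity of λ is n − rank(A − λI), which equals the number of Jordan blocks for λ):
  λ = -5: algebraic multiplicity = 4, geometric multiplicity = 2

Determining the block sizes for each eigenvalue:
  λ = -5: with am = 4 and gm = 2, the partition is not yet determined (e.g. several partitions of 4 into 2 parts exist). Let N = A − (-5)·I. Computing rank(N^1) = 2, rank(N^2) = 1, rank(N^3) = 0; the number of blocks of size ≥ j is rank(N^{j−1}) − rank(N^j), giving [2, 1, 1]. So we have 1 block(s) of size 3, 1 block(s) of size 1 → block sizes [3, 1]

Assembling the blocks gives a Jordan form
J =
  [-5,  1,  0,  0]
  [ 0, -5,  1,  0]
  [ 0,  0, -5,  0]
  [ 0,  0,  0, -5]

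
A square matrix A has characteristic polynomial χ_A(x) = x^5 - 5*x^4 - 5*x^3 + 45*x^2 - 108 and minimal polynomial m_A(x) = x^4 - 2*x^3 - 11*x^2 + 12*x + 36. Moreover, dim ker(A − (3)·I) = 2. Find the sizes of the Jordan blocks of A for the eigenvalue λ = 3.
Block sizes for λ = 3: [2, 1]

Step 1 — from the characteristic polynomial, algebraic multiplicity of λ = 3 is 3. From dim ker(A − (3)·I) = 2, there are exactly 2 Jordan blocks for λ = 3.
Step 2 — from the minimal polynomial, the factor (x − 3)^2 tells us the largest block for λ = 3 has size 2.
Step 3 — with total size 3, 2 blocks, and largest block 2, the block sizes (in nonincreasing order) are [2, 1].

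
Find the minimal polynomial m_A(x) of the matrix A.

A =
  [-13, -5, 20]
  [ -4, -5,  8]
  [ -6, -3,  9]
x^2 + 6*x + 9

The characteristic polynomial is χ_A(x) = (x + 3)^3, so the eigenvalues are known. The minimal polynomial is
  m_A(x) = Π_λ (x − λ)^{k_λ}
where k_λ is the size of the *largest* Jordan block for λ (equivalently, the smallest k with (A − λI)^k v = 0 for every generalised eigenvector v of λ).

  λ = -3: largest Jordan block has size 2, contributing (x + 3)^2

So m_A(x) = (x + 3)^2 = x^2 + 6*x + 9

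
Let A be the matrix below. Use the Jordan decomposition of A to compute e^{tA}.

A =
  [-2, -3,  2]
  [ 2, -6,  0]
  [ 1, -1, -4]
e^{tA} =
  [2*t*exp(-4*t) + exp(-4*t), -t^2*exp(-4*t) - 3*t*exp(-4*t), 2*t^2*exp(-4*t) + 2*t*exp(-4*t)]
  [2*t*exp(-4*t), -t^2*exp(-4*t) - 2*t*exp(-4*t) + exp(-4*t), 2*t^2*exp(-4*t)]
  [t*exp(-4*t), -t^2*exp(-4*t)/2 - t*exp(-4*t), t^2*exp(-4*t) + exp(-4*t)]

Strategy: write A = P · J · P⁻¹ where J is a Jordan canonical form, so e^{tA} = P · e^{tJ} · P⁻¹, and e^{tJ} can be computed block-by-block.

A has Jordan form
J =
  [-4,  1,  0]
  [ 0, -4,  1]
  [ 0,  0, -4]
(up to reordering of blocks).

Per-block formulas:
  For a 3×3 Jordan block J_3(-4): exp(t · J_3(-4)) = e^(-4t)·(I + t·N + (t^2/2)·N^2), where N is the 3×3 nilpotent shift.

After assembling e^{tJ} and conjugating by P, we get:

e^{tA} =
  [2*t*exp(-4*t) + exp(-4*t), -t^2*exp(-4*t) - 3*t*exp(-4*t), 2*t^2*exp(-4*t) + 2*t*exp(-4*t)]
  [2*t*exp(-4*t), -t^2*exp(-4*t) - 2*t*exp(-4*t) + exp(-4*t), 2*t^2*exp(-4*t)]
  [t*exp(-4*t), -t^2*exp(-4*t)/2 - t*exp(-4*t), t^2*exp(-4*t) + exp(-4*t)]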